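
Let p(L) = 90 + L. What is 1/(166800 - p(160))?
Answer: 1/166550 ≈ 6.0042e-6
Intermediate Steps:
1/(166800 - p(160)) = 1/(166800 - (90 + 160)) = 1/(166800 - 1*250) = 1/(166800 - 250) = 1/166550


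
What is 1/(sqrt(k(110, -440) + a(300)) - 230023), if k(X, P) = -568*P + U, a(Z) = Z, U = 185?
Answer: -230023/52910330124 - sqrt(250405)/52910330124 ≈ -4.3569e-6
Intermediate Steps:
k(X, P) = 185 - 568*P (k(X, P) = -568*P + 185 = 185 - 568*P)
1/(sqrt(k(110, -440) + a(300)) - 230023) = 1/(sqrt((185 - 568*(-440)) + 300) - 230023) = 1/(sqrt((185 + 249920) + 300) - 230023) = 1/(sqrt(250105 + 300) - 230023) = 1/(sqrt(250405) - 230023) = 1/(-230023 + sqrt(250405))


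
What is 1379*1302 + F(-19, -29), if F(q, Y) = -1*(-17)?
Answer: 1795475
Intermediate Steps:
F(q, Y) = 17
1379*1302 + F(-19, -29) = 1379*1302 + 17 = 1795458 + 17 = 1795475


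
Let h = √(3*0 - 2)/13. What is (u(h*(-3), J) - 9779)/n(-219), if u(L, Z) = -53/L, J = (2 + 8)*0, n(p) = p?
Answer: 9779/219 + 689*I*√2/1314 ≈ 44.653 + 0.74155*I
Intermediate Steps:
J = 0 (J = 10*0 = 0)
h = I*√2/13 (h = √(0 - 2)*(1/13) = √(-2)*(1/13) = (I*√2)*(1/13) = I*√2/13 ≈ 0.10879*I)
(u(h*(-3), J) - 9779)/n(-219) = (-53*13*I*√2/6 - 9779)/(-219) = (-53*13*I*√2/6 - 9779)*(-1/219) = (-689*I*√2/6 - 9779)*(-1/219) = (-9779 - 689*I*√2/6)*(-1/219) = 9779/219 + 689*I*√2/1314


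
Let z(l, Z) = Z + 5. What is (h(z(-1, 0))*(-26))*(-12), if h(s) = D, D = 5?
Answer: 1560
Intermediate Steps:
z(l, Z) = 5 + Z
h(s) = 5
(h(z(-1, 0))*(-26))*(-12) = (5*(-26))*(-12) = -130*(-12) = 1560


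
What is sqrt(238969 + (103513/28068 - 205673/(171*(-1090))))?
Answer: sqrt(5046768976348376573555)/145322070 ≈ 488.85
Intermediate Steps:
sqrt(238969 + (103513/28068 - 205673/(171*(-1090)))) = sqrt(238969 + (103513*(1/28068) - 205673/(-186390))) = sqrt(238969 + (103513/28068 - 205673*(-1/186390))) = sqrt(238969 + (103513/28068 + 205673/186390)) = sqrt(238969 + 4177769639/871932420) = sqrt(208368996244619/871932420) = sqrt(5046768976348376573555)/145322070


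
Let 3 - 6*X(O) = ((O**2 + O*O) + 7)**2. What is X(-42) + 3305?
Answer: -6238196/3 ≈ -2.0794e+6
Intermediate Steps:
X(O) = 1/2 - (7 + 2*O**2)**2/6 (X(O) = 1/2 - ((O**2 + O*O) + 7)**2/6 = 1/2 - ((O**2 + O**2) + 7)**2/6 = 1/2 - (2*O**2 + 7)**2/6 = 1/2 - (7 + 2*O**2)**2/6)
X(-42) + 3305 = (1/2 - (7 + 2*(-42)**2)**2/6) + 3305 = (1/2 - (7 + 2*1764)**2/6) + 3305 = (1/2 - (7 + 3528)**2/6) + 3305 = (1/2 - 1/6*3535**2) + 3305 = (1/2 - 1/6*12496225) + 3305 = (1/2 - 12496225/6) + 3305 = -6248111/3 + 3305 = -6238196/3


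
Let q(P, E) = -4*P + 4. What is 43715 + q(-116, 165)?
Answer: 44183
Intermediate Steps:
q(P, E) = 4 - 4*P
43715 + q(-116, 165) = 43715 + (4 - 4*(-116)) = 43715 + (4 + 464) = 43715 + 468 = 44183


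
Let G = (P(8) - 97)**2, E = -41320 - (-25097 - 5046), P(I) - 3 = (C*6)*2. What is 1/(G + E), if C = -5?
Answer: 1/12539 ≈ 7.9751e-5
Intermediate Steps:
P(I) = -57 (P(I) = 3 - 5*6*2 = 3 - 30*2 = 3 - 60 = -57)
E = -11177 (E = -41320 - 1*(-30143) = -41320 + 30143 = -11177)
G = 23716 (G = (-57 - 97)**2 = (-154)**2 = 23716)
1/(G + E) = 1/(23716 - 11177) = 1/12539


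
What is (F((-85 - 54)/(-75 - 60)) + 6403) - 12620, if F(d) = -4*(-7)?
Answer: -6189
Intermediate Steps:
F(d) = 28
(F((-85 - 54)/(-75 - 60)) + 6403) - 12620 = (28 + 6403) - 12620 = 6431 - 12620 = -6189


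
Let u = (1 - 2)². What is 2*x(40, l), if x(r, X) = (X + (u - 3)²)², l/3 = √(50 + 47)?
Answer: 1778 + 48*√97 ≈ 2250.7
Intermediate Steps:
l = 3*√97 (l = 3*√(50 + 47) = 3*√97 ≈ 29.547)
u = 1 (u = (-1)² = 1)
x(r, X) = (4 + X)² (x(r, X) = (X + (1 - 3)²)² = (X + (-2)²)² = (X + 4)² = (4 + X)²)
2*x(40, l) = 2*(4 + 3*√97)²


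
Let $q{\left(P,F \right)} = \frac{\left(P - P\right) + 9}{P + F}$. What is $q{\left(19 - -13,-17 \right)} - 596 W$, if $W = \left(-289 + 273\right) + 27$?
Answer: $- \frac{32777}{5} \approx -6555.4$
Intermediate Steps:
$W = 11$ ($W = -16 + 27 = 11$)
$q{\left(P,F \right)} = \frac{9}{F + P}$ ($q{\left(P,F \right)} = \frac{0 + 9}{F + P} = \frac{9}{F + P}$)
$q{\left(19 - -13,-17 \right)} - 596 W = \frac{9}{-17 + \left(19 - -13\right)} - 6556 = \frac{9}{-17 + \left(19 + 13\right)} - 6556 = \frac{9}{-17 + 32} - 6556 = \frac{9}{15} - 6556 = 9 \cdot \frac{1}{15} - 6556 = \frac{3}{5} - 6556 = - \frac{32777}{5}$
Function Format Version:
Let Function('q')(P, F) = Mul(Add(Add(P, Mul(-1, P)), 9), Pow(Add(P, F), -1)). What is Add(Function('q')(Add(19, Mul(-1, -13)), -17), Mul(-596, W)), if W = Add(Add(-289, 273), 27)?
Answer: Rational(-32777, 5) ≈ -6555.4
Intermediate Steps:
W = 11 (W = Add(-16, 27) = 11)
Function('q')(P, F) = Mul(9, Pow(Add(F, P), -1)) (Function('q')(P, F) = Mul(Add(0, 9), Pow(Add(F, P), -1)) = Mul(9, Pow(Add(F, P), -1)))
Add(Function('q')(Add(19, Mul(-1, -13)), -17), Mul(-596, W)) = Add(Mul(9, Pow(Add(-17, Add(19, Mul(-1, -13))), -1)), Mul(-596, 11)) = Add(Mul(9, Pow(Add(-17, Add(19, 13)), -1)), -6556) = Add(Mul(9, Pow(Add(-17, 32), -1)), -6556) = Add(Mul(9, Pow(15, -1)), -6556) = Add(Mul(9, Rational(1, 15)), -6556) = Add(Rational(3, 5), -6556) = Rational(-32777, 5)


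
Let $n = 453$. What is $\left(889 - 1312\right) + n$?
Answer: $30$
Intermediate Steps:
$\left(889 - 1312\right) + n = \left(889 - 1312\right) + 453 = -423 + 453 = 30$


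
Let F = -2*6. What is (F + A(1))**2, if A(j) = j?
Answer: 121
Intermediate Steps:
F = -12
(F + A(1))**2 = (-12 + 1)**2 = (-11)**2 = 121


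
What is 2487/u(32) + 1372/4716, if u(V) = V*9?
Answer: 336773/37728 ≈ 8.9263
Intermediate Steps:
u(V) = 9*V
2487/u(32) + 1372/4716 = 2487/((9*32)) + 1372/4716 = 2487/288 + 1372*(1/4716) = 2487*(1/288) + 343/1179 = 829/96 + 343/1179 = 336773/37728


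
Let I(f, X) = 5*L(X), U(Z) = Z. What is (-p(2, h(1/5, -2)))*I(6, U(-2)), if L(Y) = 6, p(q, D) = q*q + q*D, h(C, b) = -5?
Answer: 180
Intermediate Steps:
p(q, D) = q² + D*q
I(f, X) = 30 (I(f, X) = 5*6 = 30)
(-p(2, h(1/5, -2)))*I(6, U(-2)) = -2*(-5 + 2)*30 = -2*(-3)*30 = -1*(-6)*30 = 6*30 = 180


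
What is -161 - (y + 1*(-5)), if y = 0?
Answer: -156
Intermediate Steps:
-161 - (y + 1*(-5)) = -161 - (0 + 1*(-5)) = -161 - (0 - 5) = -161 - 1*(-5) = -161 + 5 = -156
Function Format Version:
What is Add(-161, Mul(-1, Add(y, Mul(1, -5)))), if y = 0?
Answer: -156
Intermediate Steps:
Add(-161, Mul(-1, Add(y, Mul(1, -5)))) = Add(-161, Mul(-1, Add(0, Mul(1, -5)))) = Add(-161, Mul(-1, Add(0, -5))) = Add(-161, Mul(-1, -5)) = Add(-161, 5) = -156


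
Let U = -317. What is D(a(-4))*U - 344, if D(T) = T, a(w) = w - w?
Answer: -344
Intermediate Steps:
a(w) = 0
D(a(-4))*U - 344 = 0*(-317) - 344 = 0 - 344 = -344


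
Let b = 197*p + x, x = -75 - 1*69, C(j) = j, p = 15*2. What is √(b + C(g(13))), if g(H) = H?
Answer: √5779 ≈ 76.020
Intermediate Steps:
p = 30
x = -144 (x = -75 - 69 = -144)
b = 5766 (b = 197*30 - 144 = 5910 - 144 = 5766)
√(b + C(g(13))) = √(5766 + 13) = √5779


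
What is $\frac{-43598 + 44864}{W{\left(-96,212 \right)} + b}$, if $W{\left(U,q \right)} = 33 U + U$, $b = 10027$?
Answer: $\frac{1266}{6763} \approx 0.1872$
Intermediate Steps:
$W{\left(U,q \right)} = 34 U$
$\frac{-43598 + 44864}{W{\left(-96,212 \right)} + b} = \frac{-43598 + 44864}{34 \left(-96\right) + 10027} = \frac{1266}{-3264 + 10027} = \frac{1266}{6763}$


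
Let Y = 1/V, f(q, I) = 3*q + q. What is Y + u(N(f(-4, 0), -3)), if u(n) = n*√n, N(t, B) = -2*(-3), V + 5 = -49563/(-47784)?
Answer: -15928/63119 + 6*√6 ≈ 14.445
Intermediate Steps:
V = -63119/15928 (V = -5 - 49563/(-47784) = -5 - 49563*(-1/47784) = -5 + 16521/15928 = -63119/15928 ≈ -3.9628)
f(q, I) = 4*q
N(t, B) = 6
Y = -15928/63119 (Y = 1/(-63119/15928) = -15928/63119 ≈ -0.25235)
u(n) = n^(3/2)
Y + u(N(f(-4, 0), -3)) = -15928/63119 + 6^(3/2) = -15928/63119 + 6*√6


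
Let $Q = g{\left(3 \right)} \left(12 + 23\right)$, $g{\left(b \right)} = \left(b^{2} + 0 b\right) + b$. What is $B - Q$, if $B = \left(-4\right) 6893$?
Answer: $-27992$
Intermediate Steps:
$g{\left(b \right)} = b + b^{2}$ ($g{\left(b \right)} = \left(b^{2} + 0\right) + b = b^{2} + b = b + b^{2}$)
$B = -27572$
$Q = 420$ ($Q = 3 \left(1 + 3\right) \left(12 + 23\right) = 3 \cdot 4 \cdot 35 = 12 \cdot 35 = 420$)
$B - Q = -27572 - 420 = -27992$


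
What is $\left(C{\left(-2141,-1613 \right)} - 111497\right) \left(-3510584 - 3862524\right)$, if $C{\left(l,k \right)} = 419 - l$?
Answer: $803204266196$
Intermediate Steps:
$\left(C{\left(-2141,-1613 \right)} - 111497\right) \left(-3510584 - 3862524\right) = \left(\left(419 - -2141\right) - 111497\right) \left(-3510584 - 3862524\right) = \left(\left(419 + 2141\right) - 111497\right) \left(-7373108\right) = \left(2560 - 111497\right) \left(-7373108\right) = \left(-108937\right) \left(-7373108\right) = 803204266196$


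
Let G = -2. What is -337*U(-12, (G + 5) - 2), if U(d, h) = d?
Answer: 4044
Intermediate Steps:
-337*U(-12, (G + 5) - 2) = -337*(-12) = 4044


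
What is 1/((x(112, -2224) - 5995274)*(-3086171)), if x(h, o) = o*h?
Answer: 1/19271168917902 ≈ 5.1891e-14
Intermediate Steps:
x(h, o) = h*o
1/((x(112, -2224) - 5995274)*(-3086171)) = 1/((112*(-2224) - 5995274)*(-3086171)) = -1/3086171/(-249088 - 5995274) = -1/3086171/(-6244362) = -1/6244362*(-1/3086171) = 1/19271168917902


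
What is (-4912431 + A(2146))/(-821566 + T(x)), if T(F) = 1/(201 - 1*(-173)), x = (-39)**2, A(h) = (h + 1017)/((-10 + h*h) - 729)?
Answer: 8459755380777976/1414828496831091 ≈ 5.9793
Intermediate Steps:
A(h) = (1017 + h)/(-739 + h**2) (A(h) = (1017 + h)/((-10 + h**2) - 729) = (1017 + h)/(-739 + h**2))
x = 1521
T(F) = 1/374 (T(F) = 1/(201 + 173) = 1/374)
(-4912431 + A(2146))/(-821566 + T(x)) = (-4912431 + (1017 + 2146)/(-739 + 2146**2))/(-821566 + 1/374) = (-4912431 + 3163/(-739 + 4605316))/(-307265683/374) = (-4912431 + 3163/4604577)*(-374/307265683) = -22619666793524/4604577*(-374/307265683) = 8459755380777976/1414828496831091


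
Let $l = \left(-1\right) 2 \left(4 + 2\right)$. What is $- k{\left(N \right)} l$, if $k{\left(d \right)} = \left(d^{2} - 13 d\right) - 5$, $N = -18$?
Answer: $6636$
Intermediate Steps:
$k{\left(d \right)} = -5 + d^{2} - 13 d$
$l = -12$ ($l = \left(-2\right) 6 = -12$)
$- k{\left(N \right)} l = - \left(-5 + \left(-18\right)^{2} - -234\right) \left(-12\right) = - \left(-5 + 324 + 234\right) \left(-12\right) = - 553 \left(-12\right) = \left(-1\right) \left(-6636\right) = 6636$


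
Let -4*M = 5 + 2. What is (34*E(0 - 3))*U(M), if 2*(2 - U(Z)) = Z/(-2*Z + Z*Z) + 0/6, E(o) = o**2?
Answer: 3264/5 ≈ 652.80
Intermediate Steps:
M = -7/4 (M = -(5 + 2)/4 = -1/4*7 = -7/4 ≈ -1.7500)
U(Z) = 2 - Z/(2*(Z**2 - 2*Z)) (U(Z) = 2 - (Z/(-2*Z + Z*Z) + 0/6)/2 = 2 - (Z/(-2*Z + Z**2) + 0*(1/6))/2 = 2 - (Z/(Z**2 - 2*Z) + 0)/2 = 2 - Z/(2*(Z**2 - 2*Z)))
(34*E(0 - 3))*U(M) = (34*(0 - 3)**2)*((-9 + 4*(-7/4))/(2*(-2 - 7/4))) = (34*(-3)**2)*((-9 - 7)/(2*(-15/4))) = (34*9)*((1/2)*(-4/15)*(-16)) = 306*(32/15) = 3264/5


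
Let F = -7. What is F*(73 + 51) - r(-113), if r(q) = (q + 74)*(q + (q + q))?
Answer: -14089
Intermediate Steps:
r(q) = 3*q*(74 + q) (r(q) = (74 + q)*(q + 2*q) = (74 + q)*(3*q) = 3*q*(74 + q))
F*(73 + 51) - r(-113) = -7*(73 + 51) - 3*(-113)*(74 - 113) = -7*124 - 3*(-113)*(-39) = -868 - 1*13221 = -868 - 13221 = -14089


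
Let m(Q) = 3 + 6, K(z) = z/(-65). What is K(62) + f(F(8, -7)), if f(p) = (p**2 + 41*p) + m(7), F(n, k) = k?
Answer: -14947/65 ≈ -229.95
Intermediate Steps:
K(z) = -z/65 (K(z) = z*(-1/65) = -z/65)
m(Q) = 9
f(p) = 9 + p**2 + 41*p (f(p) = (p**2 + 41*p) + 9 = 9 + p**2 + 41*p)
K(62) + f(F(8, -7)) = -1/65*62 + (9 + (-7)**2 + 41*(-7)) = -62/65 + (9 + 49 - 287) = -62/65 - 229 = -14947/65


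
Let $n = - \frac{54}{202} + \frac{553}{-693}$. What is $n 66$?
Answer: $- \frac{21304}{303} \approx -70.31$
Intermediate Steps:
$n = - \frac{10652}{9999}$ ($n = \left(-54\right) \frac{1}{202} + 553 \left(- \frac{1}{693}\right) = - \frac{27}{101} - \frac{79}{99} = - \frac{10652}{9999} \approx -1.0653$)
$n 66 = \left(- \frac{10652}{9999}\right) 66 = - \frac{21304}{303}$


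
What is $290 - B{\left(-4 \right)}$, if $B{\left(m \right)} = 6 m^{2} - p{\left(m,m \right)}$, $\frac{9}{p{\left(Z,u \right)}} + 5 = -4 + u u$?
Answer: $\frac{1367}{7} \approx 195.29$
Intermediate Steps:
$p{\left(Z,u \right)} = \frac{9}{-9 + u^{2}}$ ($p{\left(Z,u \right)} = \frac{9}{-5 + \left(-4 + u u\right)} = \frac{9}{-5 + \left(-4 + u^{2}\right)} = \frac{9}{-9 + u^{2}}$)
$B{\left(m \right)} = - \frac{9}{-9 + m^{2}} + 6 m^{2}$ ($B{\left(m \right)} = 6 m^{2} - \frac{9}{-9 + m^{2}} = - \frac{9}{-9 + m^{2}} + 6 m^{2}$)
$290 - B{\left(-4 \right)} = 290 - \frac{3 \left(-3 + 2 \left(-4\right)^{2} \left(-9 + \left(-4\right)^{2}\right)\right)}{-9 + \left(-4\right)^{2}} = 290 - \frac{3 \left(-3 + 2 \cdot 16 \left(-9 + 16\right)\right)}{-9 + 16} = 290 - \frac{3 \left(-3 + 2 \cdot 16 \cdot 7\right)}{7} = 290 - 3 \cdot \frac{1}{7} \left(-3 + 224\right) = 290 - 3 \cdot \frac{1}{7} \cdot 221 = 290 - \frac{663}{7} = \frac{1367}{7}$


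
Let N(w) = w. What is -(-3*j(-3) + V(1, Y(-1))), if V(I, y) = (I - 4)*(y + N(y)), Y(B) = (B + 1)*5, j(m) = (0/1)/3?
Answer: 0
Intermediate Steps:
j(m) = 0 (j(m) = (0*1)*(⅓) = 0*(⅓) = 0)
Y(B) = 5 + 5*B (Y(B) = (1 + B)*5 = 5 + 5*B)
V(I, y) = 2*y*(-4 + I) (V(I, y) = (I - 4)*(y + y) = (-4 + I)*(2*y) = 2*y*(-4 + I))
-(-3*j(-3) + V(1, Y(-1))) = -(-3*0 + 2*(5 + 5*(-1))*(-4 + 1)) = -(0 + 2*(5 - 5)*(-3)) = -(0 + 2*0*(-3)) = -(0 + 0) = -1*0 = 0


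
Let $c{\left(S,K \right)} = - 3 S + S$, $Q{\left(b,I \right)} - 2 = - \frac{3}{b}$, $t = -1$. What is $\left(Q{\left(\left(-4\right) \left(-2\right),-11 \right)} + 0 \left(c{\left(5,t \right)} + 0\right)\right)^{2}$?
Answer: $\frac{169}{64} \approx 2.6406$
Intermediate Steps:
$Q{\left(b,I \right)} = 2 - \frac{3}{b}$
$c{\left(S,K \right)} = - 2 S$
$\left(Q{\left(\left(-4\right) \left(-2\right),-11 \right)} + 0 \left(c{\left(5,t \right)} + 0\right)\right)^{2} = \left(\left(2 - \frac{3}{\left(-4\right) \left(-2\right)}\right) + 0 \left(\left(-2\right) 5 + 0\right)\right)^{2} = \left(\left(2 - \frac{3}{8}\right) + 0 \left(-10 + 0\right)\right)^{2} = \left(\left(2 - \frac{3}{8}\right) + 0 \left(-10\right)\right)^{2} = \left(\left(2 - \frac{3}{8}\right) + 0\right)^{2} = \left(\frac{13}{8} + 0\right)^{2} = \left(\frac{13}{8}\right)^{2} = \frac{169}{64}$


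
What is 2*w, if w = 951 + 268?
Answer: 2438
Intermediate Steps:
w = 1219
2*w = 2*1219 = 2438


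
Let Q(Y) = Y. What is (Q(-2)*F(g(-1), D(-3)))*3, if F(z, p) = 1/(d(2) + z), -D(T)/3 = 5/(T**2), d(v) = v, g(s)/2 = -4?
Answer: 1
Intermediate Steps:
g(s) = -8 (g(s) = 2*(-4) = -8)
D(T) = -15/T**2 (D(T) = -15/(T**2) = -15/T**2)
F(z, p) = 1/(2 + z)
(Q(-2)*F(g(-1), D(-3)))*3 = -2/(2 - 8)*3 = -2/(-6)*3 = -2*(-1/6)*3 = (1/3)*3 = 1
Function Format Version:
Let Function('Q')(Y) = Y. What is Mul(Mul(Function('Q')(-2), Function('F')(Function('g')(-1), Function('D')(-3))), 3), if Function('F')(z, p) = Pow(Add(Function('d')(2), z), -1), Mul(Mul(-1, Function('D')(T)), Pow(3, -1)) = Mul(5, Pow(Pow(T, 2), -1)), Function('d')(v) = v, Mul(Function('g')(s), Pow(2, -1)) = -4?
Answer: 1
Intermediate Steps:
Function('g')(s) = -8 (Function('g')(s) = Mul(2, -4) = -8)
Function('D')(T) = Mul(-15, Pow(T, -2)) (Function('D')(T) = Mul(-3, Mul(5, Pow(Pow(T, 2), -1))) = Mul(-3, Mul(5, Pow(T, -2))) = Mul(-15, Pow(T, -2)))
Function('F')(z, p) = Pow(Add(2, z), -1)
Mul(Mul(Function('Q')(-2), Function('F')(Function('g')(-1), Function('D')(-3))), 3) = Mul(Mul(-2, Pow(Add(2, -8), -1)), 3) = Mul(Mul(-2, Pow(-6, -1)), 3) = Mul(Mul(-2, Rational(-1, 6)), 3) = Mul(Rational(1, 3), 3) = 1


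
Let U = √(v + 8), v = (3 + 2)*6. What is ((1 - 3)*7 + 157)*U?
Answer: 143*√38 ≈ 881.51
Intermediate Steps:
v = 30 (v = 5*6 = 30)
U = √38 (U = √(30 + 8) = √38 ≈ 6.1644)
((1 - 3)*7 + 157)*U = ((1 - 3)*7 + 157)*√38 = (-2*7 + 157)*√38 = (-14 + 157)*√38 = 143*√38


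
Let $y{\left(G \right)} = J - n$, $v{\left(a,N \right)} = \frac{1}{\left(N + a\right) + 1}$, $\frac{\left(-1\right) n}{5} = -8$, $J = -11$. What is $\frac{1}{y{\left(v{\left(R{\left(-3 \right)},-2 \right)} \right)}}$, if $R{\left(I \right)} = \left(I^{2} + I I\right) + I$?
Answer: $- \frac{1}{51} \approx -0.019608$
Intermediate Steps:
$R{\left(I \right)} = I + 2 I^{2}$ ($R{\left(I \right)} = \left(I^{2} + I^{2}\right) + I = 2 I^{2} + I = I + 2 I^{2}$)
$n = 40$ ($n = \left(-5\right) \left(-8\right) = 40$)
$v{\left(a,N \right)} = \frac{1}{1 + N + a}$
$y{\left(G \right)} = -51$ ($y{\left(G \right)} = -11 - 40 = -51$)
$\frac{1}{y{\left(v{\left(R{\left(-3 \right)},-2 \right)} \right)}} = \frac{1}{-51} = - \frac{1}{51}$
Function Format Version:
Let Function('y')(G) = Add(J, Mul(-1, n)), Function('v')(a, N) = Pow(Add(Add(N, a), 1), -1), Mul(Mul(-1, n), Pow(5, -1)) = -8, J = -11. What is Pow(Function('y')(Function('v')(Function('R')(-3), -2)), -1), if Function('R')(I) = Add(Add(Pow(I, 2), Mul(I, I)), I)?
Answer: Rational(-1, 51) ≈ -0.019608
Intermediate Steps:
Function('R')(I) = Add(I, Mul(2, Pow(I, 2))) (Function('R')(I) = Add(Add(Pow(I, 2), Pow(I, 2)), I) = Add(Mul(2, Pow(I, 2)), I) = Add(I, Mul(2, Pow(I, 2))))
n = 40 (n = Mul(-5, -8) = 40)
Function('v')(a, N) = Pow(Add(1, N, a), -1)
Function('y')(G) = -51 (Function('y')(G) = Add(-11, Mul(-1, 40)) = Add(-11, -40) = -51)
Pow(Function('y')(Function('v')(Function('R')(-3), -2)), -1) = Pow(-51, -1) = Rational(-1, 51)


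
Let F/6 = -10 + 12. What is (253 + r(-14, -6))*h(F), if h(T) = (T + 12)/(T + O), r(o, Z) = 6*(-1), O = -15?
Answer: -1976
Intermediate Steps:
r(o, Z) = -6
F = 12 (F = 6*(-10 + 12) = 6*2 = 12)
h(T) = (12 + T)/(-15 + T) (h(T) = (T + 12)/(T - 15) = (12 + T)/(-15 + T))
(253 + r(-14, -6))*h(F) = (253 - 6)*((12 + 12)/(-15 + 12)) = 247*(24/(-3)) = 247*(-⅓*24) = 247*(-8) = -1976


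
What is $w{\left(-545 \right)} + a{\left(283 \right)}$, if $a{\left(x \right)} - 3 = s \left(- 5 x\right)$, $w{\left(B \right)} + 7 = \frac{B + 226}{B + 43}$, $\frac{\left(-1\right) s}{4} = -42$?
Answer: $- \frac{119337129}{502} \approx -2.3772 \cdot 10^{5}$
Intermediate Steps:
$s = 168$ ($s = \left(-4\right) \left(-42\right) = 168$)
$w{\left(B \right)} = -7 + \frac{226 + B}{43 + B}$ ($w{\left(B \right)} = -7 + \frac{B + 226}{B + 43} = -7 + \frac{226 + B}{43 + B}$)
$a{\left(x \right)} = 3 - 840 x$ ($a{\left(x \right)} = 3 + 168 \left(- 5 x\right) = 3 - 840 x$)
$w{\left(-545 \right)} + a{\left(283 \right)} = \frac{3 \left(-25 - -1090\right)}{43 - 545} + \left(3 - 237720\right) = \frac{3 \left(-25 + 1090\right)}{-502} + \left(3 - 237720\right) = 3 \left(- \frac{1}{502}\right) 1065 - 237717 = - \frac{3195}{502} - 237717 = - \frac{119337129}{502}$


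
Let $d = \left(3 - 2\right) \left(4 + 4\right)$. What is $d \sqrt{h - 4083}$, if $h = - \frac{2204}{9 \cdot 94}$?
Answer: $\frac{8 i \sqrt{81225917}}{141} \approx 511.35 i$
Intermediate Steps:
$h = - \frac{1102}{423}$ ($h = - \frac{2204}{846} = \left(-2204\right) \frac{1}{846} = - \frac{1102}{423} \approx -2.6052$)
$d = 8$ ($d = 1 \cdot 8 = 8$)
$d \sqrt{h - 4083} = 8 \sqrt{- \frac{1102}{423} - 4083} = 8 \sqrt{- \frac{1728211}{423}} = 8 \frac{i \sqrt{81225917}}{141} = \frac{8 i \sqrt{81225917}}{141}$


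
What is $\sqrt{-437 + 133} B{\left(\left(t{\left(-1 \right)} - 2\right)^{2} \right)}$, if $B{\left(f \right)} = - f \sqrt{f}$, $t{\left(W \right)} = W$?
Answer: $- 108 i \sqrt{19} \approx - 470.76 i$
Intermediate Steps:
$B{\left(f \right)} = - f^{\frac{3}{2}}$
$\sqrt{-437 + 133} B{\left(\left(t{\left(-1 \right)} - 2\right)^{2} \right)} = \sqrt{-437 + 133} \left(- \left(\left(-1 - 2\right)^{2}\right)^{\frac{3}{2}}\right) = \sqrt{-304} \left(- \left(\left(-3\right)^{2}\right)^{\frac{3}{2}}\right) = 4 i \sqrt{19} \left(- 9^{\frac{3}{2}}\right) = 4 i \sqrt{19} \left(\left(-1\right) 27\right) = 4 i \sqrt{19} \left(-27\right) = - 108 i \sqrt{19}$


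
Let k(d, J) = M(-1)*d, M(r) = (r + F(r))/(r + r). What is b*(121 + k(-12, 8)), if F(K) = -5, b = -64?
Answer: -5440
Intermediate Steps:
M(r) = (-5 + r)/(2*r) (M(r) = (r - 5)/(r + r) = (-5 + r)/((2*r)) = (-5 + r)*(1/(2*r)) = (-5 + r)/(2*r))
k(d, J) = 3*d (k(d, J) = ((½)*(-5 - 1)/(-1))*d = ((½)*(-1)*(-6))*d = 3*d)
b*(121 + k(-12, 8)) = -64*(121 + 3*(-12)) = -64*(121 - 36) = -64*85 = -5440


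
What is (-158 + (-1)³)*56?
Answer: -8904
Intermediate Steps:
(-158 + (-1)³)*56 = (-158 - 1)*56 = -159*56 = -8904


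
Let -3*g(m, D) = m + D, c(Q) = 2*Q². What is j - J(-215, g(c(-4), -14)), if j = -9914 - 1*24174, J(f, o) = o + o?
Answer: -34076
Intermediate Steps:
g(m, D) = -D/3 - m/3 (g(m, D) = -(m + D)/3 = -(D + m)/3 = -D/3 - m/3)
J(f, o) = 2*o
j = -34088 (j = -9914 - 24174 = -34088)
j - J(-215, g(c(-4), -14)) = -34088 - 2*(-⅓*(-14) - 2*(-4)²/3) = -34088 - 2*(14/3 - 2*16/3) = -34088 - 2*(14/3 - ⅓*32) = -34088 - 2*(14/3 - 32/3) = -34088 - 2*(-6) = -34088 - 1*(-12) = -34088 + 12 = -34076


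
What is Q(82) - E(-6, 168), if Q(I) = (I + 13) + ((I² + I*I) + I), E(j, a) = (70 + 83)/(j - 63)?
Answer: 313426/23 ≈ 13627.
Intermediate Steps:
E(j, a) = 153/(-63 + j)
Q(I) = 13 + 2*I + 2*I² (Q(I) = (13 + I) + ((I² + I²) + I) = (13 + I) + (2*I² + I) = (13 + I) + (I + 2*I²) = 13 + 2*I + 2*I²)
Q(82) - E(-6, 168) = (13 + 2*82 + 2*82²) - 153/(-63 - 6) = (13 + 164 + 2*6724) - 153/(-69) = (13 + 164 + 13448) - 153*(-1)/69 = 13625 - 1*(-51/23) = 13625 + 51/23 = 313426/23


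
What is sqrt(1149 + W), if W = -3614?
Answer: I*sqrt(2465) ≈ 49.649*I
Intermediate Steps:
sqrt(1149 + W) = sqrt(1149 - 3614) = sqrt(-2465) = I*sqrt(2465)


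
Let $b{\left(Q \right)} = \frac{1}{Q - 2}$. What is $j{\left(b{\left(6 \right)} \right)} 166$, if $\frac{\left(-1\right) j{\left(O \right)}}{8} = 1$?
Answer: $-1328$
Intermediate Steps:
$b{\left(Q \right)} = \frac{1}{-2 + Q}$
$j{\left(O \right)} = -8$ ($j{\left(O \right)} = \left(-8\right) 1 = -8$)
$j{\left(b{\left(6 \right)} \right)} 166 = \left(-8\right) 166 = -1328$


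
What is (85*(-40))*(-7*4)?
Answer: 95200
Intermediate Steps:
(85*(-40))*(-7*4) = -3400*(-28) = 95200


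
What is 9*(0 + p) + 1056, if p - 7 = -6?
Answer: 1065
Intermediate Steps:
p = 1 (p = 7 - 6 = 1)
9*(0 + p) + 1056 = 9*(0 + 1) + 1056 = 9*1 + 1056 = 9 + 1056 = 1065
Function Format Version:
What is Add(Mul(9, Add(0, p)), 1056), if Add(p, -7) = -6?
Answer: 1065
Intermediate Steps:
p = 1 (p = Add(7, -6) = 1)
Add(Mul(9, Add(0, p)), 1056) = Add(Mul(9, Add(0, 1)), 1056) = Add(Mul(9, 1), 1056) = Add(9, 1056) = 1065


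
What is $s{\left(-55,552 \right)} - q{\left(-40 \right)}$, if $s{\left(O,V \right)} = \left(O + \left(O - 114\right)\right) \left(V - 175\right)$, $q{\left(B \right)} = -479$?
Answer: $-83969$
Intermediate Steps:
$s{\left(O,V \right)} = \left(-175 + V\right) \left(-114 + 2 O\right)$ ($s{\left(O,V \right)} = \left(O + \left(O - 114\right)\right) \left(-175 + V\right) = \left(O + \left(-114 + O\right)\right) \left(-175 + V\right) = \left(-114 + 2 O\right) \left(-175 + V\right) = \left(-175 + V\right) \left(-114 + 2 O\right)$)
$s{\left(-55,552 \right)} - q{\left(-40 \right)} = \left(19950 - -19250 - 62928 + 2 \left(-55\right) 552\right) - -479 = \left(19950 + 19250 - 62928 - 60720\right) + 479 = -84448 + 479 = -83969$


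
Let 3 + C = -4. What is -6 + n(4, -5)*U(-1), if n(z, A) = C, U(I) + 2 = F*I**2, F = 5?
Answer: -27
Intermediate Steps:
C = -7 (C = -3 - 4 = -7)
U(I) = -2 + 5*I**2
n(z, A) = -7
-6 + n(4, -5)*U(-1) = -6 - 7*(-2 + 5*(-1)**2) = -6 - 7*(-2 + 5*1) = -6 - 7*(-2 + 5) = -6 - 7*3 = -6 - 21 = -27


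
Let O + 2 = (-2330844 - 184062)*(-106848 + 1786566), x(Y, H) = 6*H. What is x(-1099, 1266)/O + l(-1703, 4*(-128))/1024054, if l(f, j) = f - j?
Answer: -2515594117318797/2162972489760785770 ≈ -0.0011630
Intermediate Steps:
O = -4224332876510 (O = -2 + (-2330844 - 184062)*(-106848 + 1786566) = -2 - 2514906*1679718 = -2 - 4224332876508 = -4224332876510)
x(-1099, 1266)/O + l(-1703, 4*(-128))/1024054 = (6*1266)/(-4224332876510) + (-1703 - 4*(-128))/1024054 = 7596*(-1/4224332876510) + (-1703 - 1*(-512))*(1/1024054) = -3798/2112166438255 + (-1703 + 512)*(1/1024054) = -3798/2112166438255 - 1191*1/1024054 = -3798/2112166438255 - 1191/1024054 = -2515594117318797/2162972489760785770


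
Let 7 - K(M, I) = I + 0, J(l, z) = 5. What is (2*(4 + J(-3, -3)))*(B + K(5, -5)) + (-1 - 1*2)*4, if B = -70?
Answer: -1056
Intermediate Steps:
K(M, I) = 7 - I (K(M, I) = 7 - (I + 0) = 7 - I)
(2*(4 + J(-3, -3)))*(B + K(5, -5)) + (-1 - 1*2)*4 = (2*(4 + 5))*(-70 + (7 - 1*(-5))) + (-1 - 1*2)*4 = (2*9)*(-70 + (7 + 5)) + (-1 - 2)*4 = 18*(-70 + 12) - 3*4 = 18*(-58) - 12 = -1044 - 12 = -1056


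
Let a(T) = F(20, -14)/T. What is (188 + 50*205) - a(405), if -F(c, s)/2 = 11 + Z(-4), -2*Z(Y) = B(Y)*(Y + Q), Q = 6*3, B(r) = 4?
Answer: 4227356/405 ≈ 10438.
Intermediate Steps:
Q = 18
Z(Y) = -36 - 2*Y (Z(Y) = -2*(Y + 18) = -2*(18 + Y) = -(72 + 4*Y)/2 = -36 - 2*Y)
F(c, s) = 34 (F(c, s) = -2*(11 + (-36 - 2*(-4))) = -2*(11 + (-36 + 8)) = -2*(11 - 28) = -2*(-17) = 34)
a(T) = 34/T
(188 + 50*205) - a(405) = (188 + 50*205) - 34/405 = (188 + 10250) - 34/405 = 10438 - 1*34/405 = 10438 - 34/405 = 4227356/405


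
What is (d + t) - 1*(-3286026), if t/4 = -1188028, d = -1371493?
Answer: -2837579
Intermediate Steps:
t = -4752112 (t = 4*(-1188028) = -4752112)
(d + t) - 1*(-3286026) = (-1371493 - 4752112) - 1*(-3286026) = -6123605 + 3286026 = -2837579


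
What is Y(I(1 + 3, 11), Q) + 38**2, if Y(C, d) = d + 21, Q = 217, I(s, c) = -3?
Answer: 1682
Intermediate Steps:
Y(C, d) = 21 + d
Y(I(1 + 3, 11), Q) + 38**2 = (21 + 217) + 38**2 = 238 + 1444 = 1682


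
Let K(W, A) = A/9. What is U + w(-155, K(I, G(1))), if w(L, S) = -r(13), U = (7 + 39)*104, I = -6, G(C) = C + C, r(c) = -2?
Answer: 4786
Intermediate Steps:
G(C) = 2*C
K(W, A) = A/9 (K(W, A) = A*(1/9) = A/9)
U = 4784 (U = 46*104 = 4784)
w(L, S) = 2 (w(L, S) = -1*(-2) = 2)
U + w(-155, K(I, G(1))) = 4784 + 2 = 4786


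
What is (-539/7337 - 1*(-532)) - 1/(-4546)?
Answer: 1612898737/3032182 ≈ 531.93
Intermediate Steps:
(-539/7337 - 1*(-532)) - 1/(-4546) = (-539*1/7337 + 532) - 1*(-1/4546) = (-49/667 + 532) + 1/4546 = 354795/667 + 1/4546 = 1612898737/3032182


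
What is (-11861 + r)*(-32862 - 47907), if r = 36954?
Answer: -2026736517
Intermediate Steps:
(-11861 + r)*(-32862 - 47907) = (-11861 + 36954)*(-32862 - 47907) = 25093*(-80769) = -2026736517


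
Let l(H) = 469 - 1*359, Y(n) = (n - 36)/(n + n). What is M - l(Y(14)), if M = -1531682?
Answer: -1531792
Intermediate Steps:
Y(n) = (-36 + n)/(2*n) (Y(n) = (-36 + n)/((2*n)) = (-36 + n)*(1/(2*n)) = (-36 + n)/(2*n))
l(H) = 110 (l(H) = 469 - 359 = 110)
M - l(Y(14)) = -1531682 - 1*110 = -1531682 - 110 = -1531792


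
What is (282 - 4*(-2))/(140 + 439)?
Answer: 290/579 ≈ 0.50086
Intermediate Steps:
(282 - 4*(-2))/(140 + 439) = (282 + 8)/579 = 290*(1/579) = 290/579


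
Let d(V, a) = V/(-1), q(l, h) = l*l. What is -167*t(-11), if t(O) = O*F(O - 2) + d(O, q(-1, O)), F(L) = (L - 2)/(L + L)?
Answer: -20207/26 ≈ -777.19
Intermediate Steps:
q(l, h) = l**2
F(L) = (-2 + L)/(2*L) (F(L) = (-2 + L)/((2*L)) = (-2 + L)*(1/(2*L)) = (-2 + L)/(2*L))
d(V, a) = -V (d(V, a) = V*(-1) = -V)
t(O) = -O + O*(-4 + O)/(2*(-2 + O)) (t(O) = O*((-2 + (O - 2))/(2*(O - 2))) - O = O*((-2 + (-2 + O))/(2*(-2 + O))) - O = O*((-4 + O)/(2*(-2 + O))) - O = O*(-4 + O)/(2*(-2 + O)) - O = -O + O*(-4 + O)/(2*(-2 + O)))
-167*t(-11) = -(-167)*(-11)**2/(-4 + 2*(-11)) = -(-167)*121/(-4 - 22) = -(-167)*121/(-26) = -(-167)*121*(-1)/26 = -167*121/26 = -20207/26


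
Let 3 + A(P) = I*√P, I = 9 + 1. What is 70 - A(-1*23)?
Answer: 73 - 10*I*√23 ≈ 73.0 - 47.958*I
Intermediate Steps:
I = 10
A(P) = -3 + 10*√P
70 - A(-1*23) = 70 - (-3 + 10*√(-1*23)) = 70 - (-3 + 10*√(-23)) = 70 - (-3 + 10*(I*√23)) = 70 - (-3 + 10*I*√23) = 70 + (3 - 10*I*√23) = 73 - 10*I*√23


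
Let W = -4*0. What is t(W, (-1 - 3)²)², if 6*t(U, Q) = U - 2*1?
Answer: ⅑ ≈ 0.11111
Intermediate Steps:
W = 0
t(U, Q) = -⅓ + U/6 (t(U, Q) = (U - 2*1)/6 = (U - 2)/6 = (-2 + U)/6 = -⅓ + U/6)
t(W, (-1 - 3)²)² = (-⅓ + (⅙)*0)² = (-⅓ + 0)² = (-⅓)² = ⅑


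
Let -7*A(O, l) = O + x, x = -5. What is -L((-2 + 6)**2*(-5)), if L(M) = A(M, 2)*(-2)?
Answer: 170/7 ≈ 24.286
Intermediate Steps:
A(O, l) = 5/7 - O/7 (A(O, l) = -(O - 5)/7 = -(-5 + O)/7 = 5/7 - O/7)
L(M) = -10/7 + 2*M/7 (L(M) = (5/7 - M/7)*(-2) = -10/7 + 2*M/7)
-L((-2 + 6)**2*(-5)) = -(-10/7 + 2*((-2 + 6)**2*(-5))/7) = -(-10/7 + 2*(4**2*(-5))/7) = -(-10/7 + 2*(16*(-5))/7) = -(-10/7 + (2/7)*(-80)) = -(-10/7 - 160/7) = -1*(-170/7) = 170/7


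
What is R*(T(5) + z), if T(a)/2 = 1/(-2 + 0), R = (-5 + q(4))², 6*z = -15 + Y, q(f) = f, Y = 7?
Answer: -7/3 ≈ -2.3333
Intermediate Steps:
z = -4/3 (z = (-15 + 7)/6 = (⅙)*(-8) = -4/3 ≈ -1.3333)
R = 1 (R = (-5 + 4)² = (-1)² = 1)
T(a) = -1 (T(a) = 2/(-2 + 0) = 2/(-2) = 2*(-½) = -1)
R*(T(5) + z) = 1*(-1 - 4/3) = 1*(-7/3) = -7/3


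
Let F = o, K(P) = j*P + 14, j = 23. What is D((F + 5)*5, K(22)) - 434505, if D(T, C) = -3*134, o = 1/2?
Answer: -434907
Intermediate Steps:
K(P) = 14 + 23*P (K(P) = 23*P + 14 = 14 + 23*P)
o = ½ ≈ 0.50000
F = ½ ≈ 0.50000
D(T, C) = -402
D((F + 5)*5, K(22)) - 434505 = -402 - 434505 = -434907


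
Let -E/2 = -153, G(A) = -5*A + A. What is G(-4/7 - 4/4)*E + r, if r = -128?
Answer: 12568/7 ≈ 1795.4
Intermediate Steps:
G(A) = -4*A
E = 306 (E = -2*(-153) = 306)
G(-4/7 - 4/4)*E + r = -4*(-4/7 - 4/4)*306 - 128 = -4*(-4*⅐ - 4*¼)*306 - 128 = -4*(-4/7 - 1)*306 - 128 = -4*(-11/7)*306 - 128 = (44/7)*306 - 128 = 13464/7 - 128 = 12568/7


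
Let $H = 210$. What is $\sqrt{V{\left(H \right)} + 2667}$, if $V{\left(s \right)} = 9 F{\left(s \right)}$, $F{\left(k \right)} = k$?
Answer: $7 \sqrt{93} \approx 67.506$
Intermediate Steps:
$V{\left(s \right)} = 9 s$
$\sqrt{V{\left(H \right)} + 2667} = \sqrt{9 \cdot 210 + 2667} = \sqrt{1890 + 2667} = \sqrt{4557} = 7 \sqrt{93}$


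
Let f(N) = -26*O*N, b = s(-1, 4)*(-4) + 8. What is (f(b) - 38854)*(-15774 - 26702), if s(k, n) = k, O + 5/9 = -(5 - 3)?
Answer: 4849484920/3 ≈ 1.6165e+9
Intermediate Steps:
O = -23/9 (O = -5/9 - (5 - 3) = -5/9 - 1*2 = -5/9 - 2 = -23/9 ≈ -2.5556)
b = 12 (b = -1*(-4) + 8 = 4 + 8 = 12)
f(N) = 598*N/9 (f(N) = -(-598)*N/9 = 598*N/9)
(f(b) - 38854)*(-15774 - 26702) = ((598/9)*12 - 38854)*(-15774 - 26702) = (2392/3 - 38854)*(-42476) = -114170/3*(-42476) = 4849484920/3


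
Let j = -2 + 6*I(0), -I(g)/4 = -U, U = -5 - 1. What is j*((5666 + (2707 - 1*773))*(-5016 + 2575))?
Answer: 2708533600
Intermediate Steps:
U = -6
I(g) = -24 (I(g) = -(-4)*(-6) = -4*6 = -24)
j = -146 (j = -2 + 6*(-24) = -2 - 144 = -146)
j*((5666 + (2707 - 1*773))*(-5016 + 2575)) = -146*(5666 + (2707 - 1*773))*(-5016 + 2575) = -146*(5666 + (2707 - 773))*(-2441) = -146*(5666 + 1934)*(-2441) = -1109600*(-2441) = -146*(-18551600) = 2708533600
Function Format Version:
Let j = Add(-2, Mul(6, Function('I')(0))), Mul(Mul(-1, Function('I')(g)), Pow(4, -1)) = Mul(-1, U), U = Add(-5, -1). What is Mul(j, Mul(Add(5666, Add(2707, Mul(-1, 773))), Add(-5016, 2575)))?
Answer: 2708533600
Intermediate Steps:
U = -6
Function('I')(g) = -24 (Function('I')(g) = Mul(-4, Mul(-1, -6)) = Mul(-4, 6) = -24)
j = -146 (j = Add(-2, Mul(6, -24)) = Add(-2, -144) = -146)
Mul(j, Mul(Add(5666, Add(2707, Mul(-1, 773))), Add(-5016, 2575))) = Mul(-146, Mul(Add(5666, Add(2707, Mul(-1, 773))), Add(-5016, 2575))) = Mul(-146, Mul(Add(5666, Add(2707, -773)), -2441)) = Mul(-146, Mul(Add(5666, 1934), -2441)) = Mul(-146, Mul(7600, -2441)) = Mul(-146, -18551600) = 2708533600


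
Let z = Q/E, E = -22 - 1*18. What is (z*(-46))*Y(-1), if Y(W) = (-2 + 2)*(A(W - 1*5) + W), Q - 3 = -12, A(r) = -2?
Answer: 0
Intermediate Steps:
E = -40 (E = -22 - 18 = -40)
Q = -9 (Q = 3 - 12 = -9)
z = 9/40 (z = -9/(-40) = -9*(-1/40) = 9/40 ≈ 0.22500)
Y(W) = 0 (Y(W) = (-2 + 2)*(-2 + W) = 0*(-2 + W) = 0)
(z*(-46))*Y(-1) = ((9/40)*(-46))*0 = -207/20*0 = 0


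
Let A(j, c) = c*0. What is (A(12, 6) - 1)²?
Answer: 1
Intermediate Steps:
A(j, c) = 0
(A(12, 6) - 1)² = (0 - 1)² = (-1)² = 1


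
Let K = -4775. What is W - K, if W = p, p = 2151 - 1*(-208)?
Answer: 7134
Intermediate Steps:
p = 2359 (p = 2151 + 208 = 2359)
W = 2359
W - K = 2359 - 1*(-4775) = 2359 + 4775 = 7134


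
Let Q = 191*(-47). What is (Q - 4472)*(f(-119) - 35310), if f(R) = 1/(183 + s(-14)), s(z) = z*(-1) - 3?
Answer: 92127519411/194 ≈ 4.7488e+8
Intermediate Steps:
Q = -8977
s(z) = -3 - z (s(z) = -z - 3 = -3 - z)
f(R) = 1/194 (f(R) = 1/(183 + (-3 - 1*(-14))) = 1/(183 + (-3 + 14)) = 1/(183 + 11) = 1/194)
(Q - 4472)*(f(-119) - 35310) = (-8977 - 4472)*(1/194 - 35310) = -13449*(-6850139/194) = 92127519411/194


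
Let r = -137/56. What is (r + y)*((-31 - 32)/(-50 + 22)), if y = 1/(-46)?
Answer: -28611/5152 ≈ -5.5534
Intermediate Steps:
y = -1/46 ≈ -0.021739
r = -137/56 (r = -137*1/56 = -137/56 ≈ -2.4464)
(r + y)*((-31 - 32)/(-50 + 22)) = (-137/56 - 1/46)*((-31 - 32)/(-50 + 22)) = -(-28611)/(184*(-28)) = -(-28611)*(-1)/(184*28) = -3179/1288*9/4 = -28611/5152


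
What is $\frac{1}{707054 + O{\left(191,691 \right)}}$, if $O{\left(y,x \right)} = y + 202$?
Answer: $\frac{1}{707447} \approx 1.4135 \cdot 10^{-6}$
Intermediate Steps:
$O{\left(y,x \right)} = 202 + y$
$\frac{1}{707054 + O{\left(191,691 \right)}} = \frac{1}{707054 + \left(202 + 191\right)} = \frac{1}{707054 + 393} = \frac{1}{707447}$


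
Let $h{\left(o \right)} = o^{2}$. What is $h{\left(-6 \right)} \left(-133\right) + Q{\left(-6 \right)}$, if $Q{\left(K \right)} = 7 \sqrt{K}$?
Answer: $-4788 + 7 i \sqrt{6} \approx -4788.0 + 17.146 i$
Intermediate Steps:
$h{\left(-6 \right)} \left(-133\right) + Q{\left(-6 \right)} = \left(-6\right)^{2} \left(-133\right) + 7 \sqrt{-6} = 36 \left(-133\right) + 7 i \sqrt{6} = -4788 + 7 i \sqrt{6}$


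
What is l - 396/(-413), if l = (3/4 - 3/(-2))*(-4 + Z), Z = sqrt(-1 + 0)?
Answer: -3321/413 + 9*I/4 ≈ -8.0412 + 2.25*I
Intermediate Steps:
Z = I (Z = sqrt(-1) = I ≈ 1.0*I)
l = -9 + 9*I/4 (l = (3/4 - 3/(-2))*(-4 + I) = (3*(1/4) - 3*(-1/2))*(-4 + I) = (3/4 + 3/2)*(-4 + I) = 9*(-4 + I)/4 = -9 + 9*I/4 ≈ -9.0 + 2.25*I)
l - 396/(-413) = (-9 + 9*I/4) - 396/(-413) = (-9 + 9*I/4) - 1/413*(-396) = (-9 + 9*I/4) + 396/413 = -3321/413 + 9*I/4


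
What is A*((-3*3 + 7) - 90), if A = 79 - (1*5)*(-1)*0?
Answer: -7268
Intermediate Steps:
A = 79 (A = 79 - 5*(-1)*0 = 79 - (-5)*0 = 79 - 1*0 = 79 + 0 = 79)
A*((-3*3 + 7) - 90) = 79*((-3*3 + 7) - 90) = 79*((-9 + 7) - 90) = 79*(-2 - 90) = 79*(-92) = -7268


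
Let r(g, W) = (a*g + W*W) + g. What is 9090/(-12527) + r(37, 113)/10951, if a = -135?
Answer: -1696193/137183177 ≈ -0.012364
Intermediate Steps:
r(g, W) = W**2 - 134*g (r(g, W) = (-135*g + W*W) + g = (-135*g + W**2) + g = (W**2 - 135*g) + g = W**2 - 134*g)
9090/(-12527) + r(37, 113)/10951 = 9090/(-12527) + (113**2 - 134*37)/10951 = 9090*(-1/12527) + (12769 - 4958)*(1/10951) = -9090/12527 + 7811*(1/10951) = -9090/12527 + 7811/10951 = -1696193/137183177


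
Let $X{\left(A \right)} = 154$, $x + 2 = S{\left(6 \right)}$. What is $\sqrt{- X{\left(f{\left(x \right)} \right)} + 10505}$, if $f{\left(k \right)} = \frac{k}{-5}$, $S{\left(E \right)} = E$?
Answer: $\sqrt{10351} \approx 101.74$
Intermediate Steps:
$x = 4$ ($x = -2 + 6 = 4$)
$f{\left(k \right)} = - \frac{k}{5}$ ($f{\left(k \right)} = k \left(- \frac{1}{5}\right) = - \frac{k}{5}$)
$\sqrt{- X{\left(f{\left(x \right)} \right)} + 10505} = \sqrt{\left(-1\right) 154 + 10505} = \sqrt{-154 + 10505} = \sqrt{10351}$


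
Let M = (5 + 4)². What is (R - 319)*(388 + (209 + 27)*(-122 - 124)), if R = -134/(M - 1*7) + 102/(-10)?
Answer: 3531415316/185 ≈ 1.9089e+7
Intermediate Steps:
M = 81 (M = 9² = 81)
R = -2222/185 (R = -134/(81 - 1*7) + 102/(-10) = -134/(81 - 7) + 102*(-⅒) = -134/74 - 51/5 = -134*1/74 - 51/5 = -67/37 - 51/5 = -2222/185 ≈ -12.011)
(R - 319)*(388 + (209 + 27)*(-122 - 124)) = (-2222/185 - 319)*(388 + (209 + 27)*(-122 - 124)) = -61237*(388 + 236*(-246))/185 = -61237*(388 - 58056)/185 = -61237/185*(-57668) = 3531415316/185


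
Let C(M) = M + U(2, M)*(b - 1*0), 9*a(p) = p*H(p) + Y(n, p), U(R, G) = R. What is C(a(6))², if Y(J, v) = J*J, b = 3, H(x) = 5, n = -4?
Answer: 10000/81 ≈ 123.46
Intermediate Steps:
Y(J, v) = J²
a(p) = 16/9 + 5*p/9 (a(p) = (p*5 + (-4)²)/9 = (5*p + 16)/9 = (16 + 5*p)/9 = 16/9 + 5*p/9)
C(M) = 6 + M (C(M) = M + 2*(3 - 1*0) = M + 2*(3 + 0) = M + 2*3 = M + 6 = 6 + M)
C(a(6))² = (6 + (16/9 + (5/9)*6))² = (6 + (16/9 + 10/3))² = (6 + 46/9)² = (100/9)² = 10000/81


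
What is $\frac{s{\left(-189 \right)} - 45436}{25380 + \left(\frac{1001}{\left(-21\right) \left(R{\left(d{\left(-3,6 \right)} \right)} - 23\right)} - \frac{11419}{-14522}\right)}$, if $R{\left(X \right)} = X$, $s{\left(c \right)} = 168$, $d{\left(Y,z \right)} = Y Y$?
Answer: $- \frac{6902509908}{3870606841} \approx -1.7833$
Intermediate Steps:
$d{\left(Y,z \right)} = Y^{2}$
$\frac{s{\left(-189 \right)} - 45436}{25380 + \left(\frac{1001}{\left(-21\right) \left(R{\left(d{\left(-3,6 \right)} \right)} - 23\right)} - \frac{11419}{-14522}\right)} = \frac{168 - 45436}{25380 - \left(- \frac{11419}{14522} - 1001 \left(- \frac{1}{21 \left(\left(-3\right)^{2} - 23\right)}\right)\right)} = - \frac{45268}{25380 - \left(- \frac{11419}{14522} - \frac{1001}{\left(-21\right) \left(9 - 23\right)}\right)} = - \frac{45268}{25380 + \left(\frac{1001}{\left(-21\right) \left(-14\right)} + \frac{11419}{14522}\right)} = - \frac{45268}{25380 + \left(\frac{1001}{294} + \frac{11419}{14522}\right)} = - \frac{45268}{25380 + \left(1001 \cdot \frac{1}{294} + \frac{11419}{14522}\right)} = - \frac{45268}{25380 + \left(\frac{143}{42} + \frac{11419}{14522}\right)} = - \frac{45268}{25380 + \frac{639061}{152481}} = - \frac{45268}{\frac{3870606841}{152481}} = \left(-45268\right) \frac{152481}{3870606841} = - \frac{6902509908}{3870606841}$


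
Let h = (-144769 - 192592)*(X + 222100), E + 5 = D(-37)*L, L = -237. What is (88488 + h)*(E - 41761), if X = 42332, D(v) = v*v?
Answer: 32670014461070616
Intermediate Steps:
D(v) = v²
E = -324458 (E = -5 + (-37)²*(-237) = -5 + 1369*(-237) = -5 - 324453 = -324458)
h = -89209043952 (h = (-144769 - 192592)*(42332 + 222100) = -337361*264432 = -89209043952)
(88488 + h)*(E - 41761) = (88488 - 89209043952)*(-324458 - 41761) = -89208955464*(-366219) = 32670014461070616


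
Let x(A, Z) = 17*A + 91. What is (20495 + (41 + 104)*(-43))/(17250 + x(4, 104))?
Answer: 14260/17409 ≈ 0.81912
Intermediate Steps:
x(A, Z) = 91 + 17*A
(20495 + (41 + 104)*(-43))/(17250 + x(4, 104)) = (20495 + (41 + 104)*(-43))/(17250 + (91 + 17*4)) = (20495 + 145*(-43))/(17250 + (91 + 68)) = (20495 - 6235)/(17250 + 159) = 14260/17409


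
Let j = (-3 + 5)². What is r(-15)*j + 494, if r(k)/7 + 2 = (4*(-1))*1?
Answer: 326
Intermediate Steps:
r(k) = -42 (r(k) = -14 + 7*((4*(-1))*1) = -14 + 7*(-4*1) = -14 + 7*(-4) = -14 - 28 = -42)
j = 4 (j = 2² = 4)
r(-15)*j + 494 = -42*4 + 494 = -168 + 494 = 326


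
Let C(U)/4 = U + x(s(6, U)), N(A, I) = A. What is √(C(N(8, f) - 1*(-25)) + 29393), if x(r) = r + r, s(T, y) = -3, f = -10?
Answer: √29501 ≈ 171.76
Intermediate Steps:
x(r) = 2*r
C(U) = -24 + 4*U (C(U) = 4*(U + 2*(-3)) = 4*(U - 6) = 4*(-6 + U) = -24 + 4*U)
√(C(N(8, f) - 1*(-25)) + 29393) = √((-24 + 4*(8 - 1*(-25))) + 29393) = √((-24 + 4*(8 + 25)) + 29393) = √((-24 + 4*33) + 29393) = √((-24 + 132) + 29393) = √(108 + 29393) = √29501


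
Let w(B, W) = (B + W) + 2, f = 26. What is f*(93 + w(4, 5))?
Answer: 2704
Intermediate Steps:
w(B, W) = 2 + B + W
f*(93 + w(4, 5)) = 26*(93 + (2 + 4 + 5)) = 26*(93 + 11) = 26*104 = 2704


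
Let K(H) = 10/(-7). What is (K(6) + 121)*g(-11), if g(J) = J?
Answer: -9207/7 ≈ -1315.3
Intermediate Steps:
K(H) = -10/7 (K(H) = 10*(-1/7) = -10/7)
(K(6) + 121)*g(-11) = (-10/7 + 121)*(-11) = (837/7)*(-11) = -9207/7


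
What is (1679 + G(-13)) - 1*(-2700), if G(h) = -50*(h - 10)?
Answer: 5529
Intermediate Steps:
G(h) = 500 - 50*h (G(h) = -50*(-10 + h) = 500 - 50*h)
(1679 + G(-13)) - 1*(-2700) = (1679 + (500 - 50*(-13))) - 1*(-2700) = (1679 + (500 + 650)) + 2700 = (1679 + 1150) + 2700 = 2829 + 2700 = 5529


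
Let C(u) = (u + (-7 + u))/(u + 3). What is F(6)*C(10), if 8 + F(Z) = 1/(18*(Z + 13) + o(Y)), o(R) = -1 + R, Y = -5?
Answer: -2687/336 ≈ -7.9970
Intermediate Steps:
F(Z) = -8 + 1/(228 + 18*Z) (F(Z) = -8 + 1/(18*(Z + 13) + (-1 - 5)) = -8 + 1/(18*(13 + Z) - 6) = -8 + 1/((234 + 18*Z) - 6) = -8 + 1/(228 + 18*Z))
C(u) = (-7 + 2*u)/(3 + u)
F(6)*C(10) = ((-1823 - 144*6)/(6*(38 + 3*6)))*((-7 + 2*10)/(3 + 10)) = ((-1823 - 864)/(6*(38 + 18)))*((-7 + 20)/13) = ((1/6)*(-2687)/56)*((1/13)*13) = ((1/6)*(1/56)*(-2687))*1 = -2687/336*1 = -2687/336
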